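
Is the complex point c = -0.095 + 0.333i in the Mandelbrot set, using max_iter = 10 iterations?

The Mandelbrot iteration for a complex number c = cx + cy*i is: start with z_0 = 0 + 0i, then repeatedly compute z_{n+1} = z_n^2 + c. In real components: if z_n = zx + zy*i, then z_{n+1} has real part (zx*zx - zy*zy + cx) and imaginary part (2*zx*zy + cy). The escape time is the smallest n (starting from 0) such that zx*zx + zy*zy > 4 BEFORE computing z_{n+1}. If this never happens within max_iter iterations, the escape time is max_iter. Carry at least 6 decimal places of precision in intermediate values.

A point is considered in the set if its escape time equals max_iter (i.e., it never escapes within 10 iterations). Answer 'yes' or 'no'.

z_0 = 0 + 0i, c = -0.0950 + 0.3330i
Iter 1: z = -0.0950 + 0.3330i, |z|^2 = 0.1199
Iter 2: z = -0.1969 + 0.2697i, |z|^2 = 0.1115
Iter 3: z = -0.1290 + 0.2268i, |z|^2 = 0.0681
Iter 4: z = -0.1298 + 0.2745i, |z|^2 = 0.0922
Iter 5: z = -0.1535 + 0.2617i, |z|^2 = 0.0921
Iter 6: z = -0.1399 + 0.2526i, |z|^2 = 0.0834
Iter 7: z = -0.1392 + 0.2623i, |z|^2 = 0.0882
Iter 8: z = -0.1444 + 0.2600i, |z|^2 = 0.0884
Iter 9: z = -0.1417 + 0.2579i, |z|^2 = 0.0866
Did not escape in 10 iterations → in set

Answer: yes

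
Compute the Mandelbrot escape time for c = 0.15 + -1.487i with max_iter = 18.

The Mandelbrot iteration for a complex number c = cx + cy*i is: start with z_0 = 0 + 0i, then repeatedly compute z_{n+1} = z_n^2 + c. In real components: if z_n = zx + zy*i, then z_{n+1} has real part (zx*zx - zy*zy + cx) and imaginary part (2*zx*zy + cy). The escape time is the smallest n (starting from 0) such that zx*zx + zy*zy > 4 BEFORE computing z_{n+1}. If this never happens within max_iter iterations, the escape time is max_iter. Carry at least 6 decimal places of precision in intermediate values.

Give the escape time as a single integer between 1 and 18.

Answer: 2

Derivation:
z_0 = 0 + 0i, c = 0.1500 + -1.4870i
Iter 1: z = 0.1500 + -1.4870i, |z|^2 = 2.2337
Iter 2: z = -2.0387 + -1.9331i, |z|^2 = 7.8930
Escaped at iteration 2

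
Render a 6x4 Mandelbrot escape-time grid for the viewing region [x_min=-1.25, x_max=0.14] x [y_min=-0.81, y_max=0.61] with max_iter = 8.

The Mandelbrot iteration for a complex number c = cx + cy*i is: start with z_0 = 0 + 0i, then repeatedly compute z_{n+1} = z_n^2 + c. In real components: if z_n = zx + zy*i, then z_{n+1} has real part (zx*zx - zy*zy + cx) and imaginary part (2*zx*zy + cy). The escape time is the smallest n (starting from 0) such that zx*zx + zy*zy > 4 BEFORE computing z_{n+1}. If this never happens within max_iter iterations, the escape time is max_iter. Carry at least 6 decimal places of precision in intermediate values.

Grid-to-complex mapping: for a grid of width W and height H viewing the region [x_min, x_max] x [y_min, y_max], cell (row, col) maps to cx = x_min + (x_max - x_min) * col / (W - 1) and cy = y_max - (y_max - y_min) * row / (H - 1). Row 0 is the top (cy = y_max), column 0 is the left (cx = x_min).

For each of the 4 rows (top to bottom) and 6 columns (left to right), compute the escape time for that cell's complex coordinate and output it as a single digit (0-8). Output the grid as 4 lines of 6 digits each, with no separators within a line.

(row=0, col=0): c = -1.2500 + 0.6100i → escape time 3
(row=0, col=1): c = -0.9720 + 0.6100i → escape time 4
(row=0, col=2): c = -0.6940 + 0.6100i → escape time 6
(row=0, col=3): c = -0.4160 + 0.6100i → escape time 8
(row=0, col=4): c = -0.1380 + 0.6100i → escape time 8
(row=0, col=5): c = 0.1400 + 0.6100i → escape time 8
(row=1, col=0): c = -1.2500 + 0.1367i → escape time 8
(row=1, col=1): c = -0.9720 + 0.1367i → escape time 8
(row=1, col=2): c = -0.6940 + 0.1367i → escape time 8
(row=1, col=3): c = -0.4160 + 0.1367i → escape time 8
(row=1, col=4): c = -0.1380 + 0.1367i → escape time 8
(row=1, col=5): c = 0.1400 + 0.1367i → escape time 8
(row=2, col=0): c = -1.2500 + -0.3367i → escape time 8
(row=2, col=1): c = -0.9720 + -0.3367i → escape time 8
(row=2, col=2): c = -0.6940 + -0.3367i → escape time 8
(row=2, col=3): c = -0.4160 + -0.3367i → escape time 8
(row=2, col=4): c = -0.1380 + -0.3367i → escape time 8
(row=2, col=5): c = 0.1400 + -0.3367i → escape time 8
(row=3, col=0): c = -1.2500 + -0.8100i → escape time 3
(row=3, col=1): c = -0.9720 + -0.8100i → escape time 3
(row=3, col=2): c = -0.6940 + -0.8100i → escape time 4
(row=3, col=3): c = -0.4160 + -0.8100i → escape time 6
(row=3, col=4): c = -0.1380 + -0.8100i → escape time 8
(row=3, col=5): c = 0.1400 + -0.8100i → escape time 5

Answer: 346888
888888
888888
334685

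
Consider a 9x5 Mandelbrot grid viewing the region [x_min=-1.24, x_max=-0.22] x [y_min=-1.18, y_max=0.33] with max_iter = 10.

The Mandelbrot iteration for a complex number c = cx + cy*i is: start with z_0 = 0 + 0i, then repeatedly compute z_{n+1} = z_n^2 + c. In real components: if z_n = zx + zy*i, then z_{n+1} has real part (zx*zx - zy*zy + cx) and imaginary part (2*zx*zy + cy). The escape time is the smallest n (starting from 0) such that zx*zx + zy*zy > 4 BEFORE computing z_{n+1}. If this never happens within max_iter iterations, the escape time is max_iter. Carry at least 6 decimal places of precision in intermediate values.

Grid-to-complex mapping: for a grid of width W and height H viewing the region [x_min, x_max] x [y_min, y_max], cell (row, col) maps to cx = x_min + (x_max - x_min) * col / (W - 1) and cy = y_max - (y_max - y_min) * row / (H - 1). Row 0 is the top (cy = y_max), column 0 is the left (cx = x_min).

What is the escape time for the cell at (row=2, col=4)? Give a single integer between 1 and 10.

z_0 = 0 + 0i, c = -0.7300 + -0.4250i
Iter 1: z = -0.7300 + -0.4250i, |z|^2 = 0.7135
Iter 2: z = -0.3777 + 0.1955i, |z|^2 = 0.1809
Iter 3: z = -0.6255 + -0.5727i, |z|^2 = 0.7193
Iter 4: z = -0.6667 + 0.2915i, |z|^2 = 0.5294
Iter 5: z = -0.3705 + -0.8136i, |z|^2 = 0.7993
Iter 6: z = -1.2547 + 0.1779i, |z|^2 = 1.6060
Iter 7: z = 0.8127 + -0.8715i, |z|^2 = 1.4201
Iter 8: z = -0.8291 + -1.8416i, |z|^2 = 4.0790
Escaped at iteration 8

Answer: 8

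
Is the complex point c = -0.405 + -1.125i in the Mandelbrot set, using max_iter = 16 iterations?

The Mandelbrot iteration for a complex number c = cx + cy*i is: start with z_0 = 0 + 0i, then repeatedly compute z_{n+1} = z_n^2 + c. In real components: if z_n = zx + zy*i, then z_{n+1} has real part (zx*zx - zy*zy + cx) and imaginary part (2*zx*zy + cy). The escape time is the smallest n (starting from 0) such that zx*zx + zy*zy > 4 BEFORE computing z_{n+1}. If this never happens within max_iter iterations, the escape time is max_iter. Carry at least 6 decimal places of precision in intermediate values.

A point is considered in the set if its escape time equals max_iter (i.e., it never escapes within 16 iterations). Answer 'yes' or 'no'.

Answer: no

Derivation:
z_0 = 0 + 0i, c = -0.4050 + -1.1250i
Iter 1: z = -0.4050 + -1.1250i, |z|^2 = 1.4297
Iter 2: z = -1.5066 + -0.2137i, |z|^2 = 2.3155
Iter 3: z = 1.8192 + -0.4809i, |z|^2 = 3.5406
Iter 4: z = 2.6730 + -2.8748i, |z|^2 = 15.4094
Escaped at iteration 4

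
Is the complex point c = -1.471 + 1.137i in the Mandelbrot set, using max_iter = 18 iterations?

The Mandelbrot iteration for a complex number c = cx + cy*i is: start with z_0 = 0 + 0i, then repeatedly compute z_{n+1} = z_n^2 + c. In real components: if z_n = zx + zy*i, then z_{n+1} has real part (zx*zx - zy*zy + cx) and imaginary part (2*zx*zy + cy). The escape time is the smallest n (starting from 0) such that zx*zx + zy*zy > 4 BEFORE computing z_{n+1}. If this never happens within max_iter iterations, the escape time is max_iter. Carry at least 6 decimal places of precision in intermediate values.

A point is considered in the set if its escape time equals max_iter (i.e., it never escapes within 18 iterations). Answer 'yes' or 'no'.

Answer: no

Derivation:
z_0 = 0 + 0i, c = -1.4710 + 1.1370i
Iter 1: z = -1.4710 + 1.1370i, |z|^2 = 3.4566
Iter 2: z = -0.5999 + -2.2081i, |z|^2 = 5.2354
Escaped at iteration 2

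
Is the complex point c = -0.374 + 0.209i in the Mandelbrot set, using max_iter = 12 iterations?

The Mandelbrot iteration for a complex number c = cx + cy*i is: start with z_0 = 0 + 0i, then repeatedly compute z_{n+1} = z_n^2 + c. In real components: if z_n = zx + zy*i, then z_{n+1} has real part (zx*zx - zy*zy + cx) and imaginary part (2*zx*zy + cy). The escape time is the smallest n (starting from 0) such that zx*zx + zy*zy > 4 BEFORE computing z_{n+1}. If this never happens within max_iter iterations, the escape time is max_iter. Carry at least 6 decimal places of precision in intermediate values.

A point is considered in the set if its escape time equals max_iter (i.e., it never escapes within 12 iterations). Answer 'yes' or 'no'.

Answer: yes

Derivation:
z_0 = 0 + 0i, c = -0.3740 + 0.2090i
Iter 1: z = -0.3740 + 0.2090i, |z|^2 = 0.1836
Iter 2: z = -0.2778 + 0.0527i, |z|^2 = 0.0799
Iter 3: z = -0.2996 + 0.1797i, |z|^2 = 0.1221
Iter 4: z = -0.3165 + 0.1013i, |z|^2 = 0.1105
Iter 5: z = -0.2841 + 0.1449i, |z|^2 = 0.1017
Iter 6: z = -0.3143 + 0.1267i, |z|^2 = 0.1148
Iter 7: z = -0.2913 + 0.1294i, |z|^2 = 0.1016
Iter 8: z = -0.3059 + 0.1336i, |z|^2 = 0.1114
Iter 9: z = -0.2983 + 0.1272i, |z|^2 = 0.1052
Iter 10: z = -0.3012 + 0.1331i, |z|^2 = 0.1084
Iter 11: z = -0.3010 + 0.1288i, |z|^2 = 0.1072
Did not escape in 12 iterations → in set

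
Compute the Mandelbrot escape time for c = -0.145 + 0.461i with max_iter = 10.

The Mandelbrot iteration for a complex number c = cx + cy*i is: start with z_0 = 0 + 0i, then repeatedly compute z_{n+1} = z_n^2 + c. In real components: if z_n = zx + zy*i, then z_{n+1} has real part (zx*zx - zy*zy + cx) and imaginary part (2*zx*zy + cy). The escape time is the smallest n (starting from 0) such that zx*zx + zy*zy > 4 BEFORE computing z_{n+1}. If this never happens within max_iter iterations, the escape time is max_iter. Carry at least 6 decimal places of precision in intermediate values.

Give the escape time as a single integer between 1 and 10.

Answer: 10

Derivation:
z_0 = 0 + 0i, c = -0.1450 + 0.4610i
Iter 1: z = -0.1450 + 0.4610i, |z|^2 = 0.2335
Iter 2: z = -0.3365 + 0.3273i, |z|^2 = 0.2204
Iter 3: z = -0.1389 + 0.2407i, |z|^2 = 0.0772
Iter 4: z = -0.1837 + 0.3941i, |z|^2 = 0.1891
Iter 5: z = -0.2666 + 0.3162i, |z|^2 = 0.1711
Iter 6: z = -0.1739 + 0.2924i, |z|^2 = 0.1157
Iter 7: z = -0.2002 + 0.3593i, |z|^2 = 0.1692
Iter 8: z = -0.2340 + 0.3171i, |z|^2 = 0.1553
Iter 9: z = -0.1908 + 0.3126i, |z|^2 = 0.1341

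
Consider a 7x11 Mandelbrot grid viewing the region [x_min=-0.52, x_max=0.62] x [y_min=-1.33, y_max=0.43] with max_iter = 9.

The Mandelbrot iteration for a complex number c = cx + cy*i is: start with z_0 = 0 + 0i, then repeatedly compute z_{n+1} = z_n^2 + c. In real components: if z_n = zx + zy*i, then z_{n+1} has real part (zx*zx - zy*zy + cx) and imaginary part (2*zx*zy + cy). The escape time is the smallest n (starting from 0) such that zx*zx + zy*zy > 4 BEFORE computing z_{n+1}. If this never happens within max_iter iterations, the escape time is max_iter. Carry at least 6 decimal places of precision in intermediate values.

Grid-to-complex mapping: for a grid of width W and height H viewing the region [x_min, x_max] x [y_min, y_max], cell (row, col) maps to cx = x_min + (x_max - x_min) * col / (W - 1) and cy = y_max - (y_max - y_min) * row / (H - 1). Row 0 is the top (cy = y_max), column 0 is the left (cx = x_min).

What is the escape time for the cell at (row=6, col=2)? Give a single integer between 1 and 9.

Answer: 9

Derivation:
z_0 = 0 + 0i, c = -0.1400 + -0.6260i
Iter 1: z = -0.1400 + -0.6260i, |z|^2 = 0.4115
Iter 2: z = -0.5123 + -0.4507i, |z|^2 = 0.4656
Iter 3: z = -0.0807 + -0.1642i, |z|^2 = 0.0335
Iter 4: z = -0.1605 + -0.5995i, |z|^2 = 0.3851
Iter 5: z = -0.4736 + -0.4336i, |z|^2 = 0.4124
Iter 6: z = -0.1037 + -0.2152i, |z|^2 = 0.0571
Iter 7: z = -0.1756 + -0.5814i, |z|^2 = 0.3688
Iter 8: z = -0.4472 + -0.4219i, |z|^2 = 0.3779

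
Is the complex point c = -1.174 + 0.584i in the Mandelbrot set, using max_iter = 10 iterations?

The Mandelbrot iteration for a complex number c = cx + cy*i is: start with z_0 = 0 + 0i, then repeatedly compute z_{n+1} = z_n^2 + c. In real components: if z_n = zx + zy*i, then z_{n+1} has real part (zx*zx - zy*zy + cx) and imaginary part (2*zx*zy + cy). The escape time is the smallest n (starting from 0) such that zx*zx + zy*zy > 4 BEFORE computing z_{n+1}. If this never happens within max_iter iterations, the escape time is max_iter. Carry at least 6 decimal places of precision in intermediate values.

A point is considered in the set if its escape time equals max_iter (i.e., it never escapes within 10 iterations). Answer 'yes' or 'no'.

z_0 = 0 + 0i, c = -1.1740 + 0.5840i
Iter 1: z = -1.1740 + 0.5840i, |z|^2 = 1.7193
Iter 2: z = -0.1368 + -0.7872i, |z|^2 = 0.6384
Iter 3: z = -1.7750 + 0.7994i, |z|^2 = 3.7897
Iter 4: z = 1.3377 + -2.2538i, |z|^2 = 6.8690
Escaped at iteration 4

Answer: no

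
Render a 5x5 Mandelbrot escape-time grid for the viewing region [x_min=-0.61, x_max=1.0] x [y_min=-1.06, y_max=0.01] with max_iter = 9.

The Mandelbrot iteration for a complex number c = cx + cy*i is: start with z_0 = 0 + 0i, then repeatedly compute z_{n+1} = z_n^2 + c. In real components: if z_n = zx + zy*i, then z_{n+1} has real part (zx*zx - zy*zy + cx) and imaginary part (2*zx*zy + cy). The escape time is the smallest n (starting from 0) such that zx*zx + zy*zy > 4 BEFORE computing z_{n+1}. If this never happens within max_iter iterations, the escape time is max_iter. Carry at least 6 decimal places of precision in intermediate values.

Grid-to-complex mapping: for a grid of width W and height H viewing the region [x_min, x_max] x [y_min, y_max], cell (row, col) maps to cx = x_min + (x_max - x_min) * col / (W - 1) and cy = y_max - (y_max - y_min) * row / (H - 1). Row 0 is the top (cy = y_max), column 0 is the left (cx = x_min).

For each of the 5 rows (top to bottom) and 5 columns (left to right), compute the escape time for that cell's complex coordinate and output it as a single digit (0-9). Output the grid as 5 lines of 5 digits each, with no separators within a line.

(row=0, col=0): c = -0.6100 + 0.0100i → escape time 9
(row=0, col=1): c = -0.2075 + 0.0100i → escape time 9
(row=0, col=2): c = 0.1950 + 0.0100i → escape time 9
(row=0, col=3): c = 0.5975 + 0.0100i → escape time 4
(row=0, col=4): c = 1.0000 + 0.0100i → escape time 2
(row=1, col=0): c = -0.6100 + -0.2575i → escape time 9
(row=1, col=1): c = -0.2075 + -0.2575i → escape time 9
(row=1, col=2): c = 0.1950 + -0.2575i → escape time 9
(row=1, col=3): c = 0.5975 + -0.2575i → escape time 4
(row=1, col=4): c = 1.0000 + -0.2575i → escape time 2
(row=2, col=0): c = -0.6100 + -0.5250i → escape time 9
(row=2, col=1): c = -0.2075 + -0.5250i → escape time 9
(row=2, col=2): c = 0.1950 + -0.5250i → escape time 9
(row=2, col=3): c = 0.5975 + -0.5250i → escape time 3
(row=2, col=4): c = 1.0000 + -0.5250i → escape time 2
(row=3, col=0): c = -0.6100 + -0.7925i → escape time 4
(row=3, col=1): c = -0.2075 + -0.7925i → escape time 9
(row=3, col=2): c = 0.1950 + -0.7925i → escape time 5
(row=3, col=3): c = 0.5975 + -0.7925i → escape time 3
(row=3, col=4): c = 1.0000 + -0.7925i → escape time 2
(row=4, col=0): c = -0.6100 + -1.0600i → escape time 3
(row=4, col=1): c = -0.2075 + -1.0600i → escape time 7
(row=4, col=2): c = 0.1950 + -1.0600i → escape time 4
(row=4, col=3): c = 0.5975 + -1.0600i → escape time 2
(row=4, col=4): c = 1.0000 + -1.0600i → escape time 2

Answer: 99942
99942
99932
49532
37422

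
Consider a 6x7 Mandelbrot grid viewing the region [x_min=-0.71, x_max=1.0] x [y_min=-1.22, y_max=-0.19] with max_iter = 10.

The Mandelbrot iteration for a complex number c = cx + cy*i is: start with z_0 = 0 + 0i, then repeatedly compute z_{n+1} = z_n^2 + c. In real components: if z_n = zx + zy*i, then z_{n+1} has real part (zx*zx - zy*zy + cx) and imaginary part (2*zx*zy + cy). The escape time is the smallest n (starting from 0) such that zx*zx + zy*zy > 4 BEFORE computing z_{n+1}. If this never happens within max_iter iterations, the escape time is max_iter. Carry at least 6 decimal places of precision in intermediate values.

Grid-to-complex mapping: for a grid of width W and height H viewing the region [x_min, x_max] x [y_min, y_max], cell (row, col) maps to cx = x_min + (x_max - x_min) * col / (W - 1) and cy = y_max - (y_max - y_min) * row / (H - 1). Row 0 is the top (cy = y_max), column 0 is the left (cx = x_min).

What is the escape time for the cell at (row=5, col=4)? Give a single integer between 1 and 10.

Answer: 2

Derivation:
z_0 = 0 + 0i, c = 0.6580 + -1.0483i
Iter 1: z = 0.6580 + -1.0483i, |z|^2 = 1.5320
Iter 2: z = -0.0080 + -2.4279i, |z|^2 = 5.8950
Escaped at iteration 2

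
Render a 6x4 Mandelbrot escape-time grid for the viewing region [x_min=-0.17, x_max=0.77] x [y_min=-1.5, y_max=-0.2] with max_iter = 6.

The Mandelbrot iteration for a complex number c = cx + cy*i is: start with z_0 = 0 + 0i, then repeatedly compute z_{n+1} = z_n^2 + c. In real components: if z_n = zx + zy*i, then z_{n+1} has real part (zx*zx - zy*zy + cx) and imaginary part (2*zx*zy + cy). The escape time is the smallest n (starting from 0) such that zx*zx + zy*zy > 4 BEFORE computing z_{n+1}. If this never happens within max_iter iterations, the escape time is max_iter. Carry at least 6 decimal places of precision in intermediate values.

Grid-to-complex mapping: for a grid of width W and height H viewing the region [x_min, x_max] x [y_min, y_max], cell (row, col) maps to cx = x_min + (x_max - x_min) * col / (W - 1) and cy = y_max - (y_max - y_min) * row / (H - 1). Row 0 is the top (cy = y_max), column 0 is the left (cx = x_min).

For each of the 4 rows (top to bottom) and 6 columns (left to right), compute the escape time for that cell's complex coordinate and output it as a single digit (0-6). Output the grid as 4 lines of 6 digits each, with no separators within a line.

(row=0, col=0): c = -0.1700 + -0.2000i → escape time 6
(row=0, col=1): c = 0.0180 + -0.2000i → escape time 6
(row=0, col=2): c = 0.2060 + -0.2000i → escape time 6
(row=0, col=3): c = 0.3940 + -0.2000i → escape time 6
(row=0, col=4): c = 0.5820 + -0.2000i → escape time 4
(row=0, col=5): c = 0.7700 + -0.2000i → escape time 3
(row=1, col=0): c = -0.1700 + -0.6333i → escape time 6
(row=1, col=1): c = 0.0180 + -0.6333i → escape time 6
(row=1, col=2): c = 0.2060 + -0.6333i → escape time 6
(row=1, col=3): c = 0.3940 + -0.6333i → escape time 6
(row=1, col=4): c = 0.5820 + -0.6333i → escape time 3
(row=1, col=5): c = 0.7700 + -0.6333i → escape time 3
(row=2, col=0): c = -0.1700 + -1.0667i → escape time 6
(row=2, col=1): c = 0.0180 + -1.0667i → escape time 4
(row=2, col=2): c = 0.2060 + -1.0667i → escape time 3
(row=2, col=3): c = 0.3940 + -1.0667i → escape time 3
(row=2, col=4): c = 0.5820 + -1.0667i → escape time 2
(row=2, col=5): c = 0.7700 + -1.0667i → escape time 2
(row=3, col=0): c = -0.1700 + -1.5000i → escape time 2
(row=3, col=1): c = 0.0180 + -1.5000i → escape time 2
(row=3, col=2): c = 0.2060 + -1.5000i → escape time 2
(row=3, col=3): c = 0.3940 + -1.5000i → escape time 2
(row=3, col=4): c = 0.5820 + -1.5000i → escape time 2
(row=3, col=5): c = 0.7700 + -1.5000i → escape time 2

Answer: 666643
666633
643322
222222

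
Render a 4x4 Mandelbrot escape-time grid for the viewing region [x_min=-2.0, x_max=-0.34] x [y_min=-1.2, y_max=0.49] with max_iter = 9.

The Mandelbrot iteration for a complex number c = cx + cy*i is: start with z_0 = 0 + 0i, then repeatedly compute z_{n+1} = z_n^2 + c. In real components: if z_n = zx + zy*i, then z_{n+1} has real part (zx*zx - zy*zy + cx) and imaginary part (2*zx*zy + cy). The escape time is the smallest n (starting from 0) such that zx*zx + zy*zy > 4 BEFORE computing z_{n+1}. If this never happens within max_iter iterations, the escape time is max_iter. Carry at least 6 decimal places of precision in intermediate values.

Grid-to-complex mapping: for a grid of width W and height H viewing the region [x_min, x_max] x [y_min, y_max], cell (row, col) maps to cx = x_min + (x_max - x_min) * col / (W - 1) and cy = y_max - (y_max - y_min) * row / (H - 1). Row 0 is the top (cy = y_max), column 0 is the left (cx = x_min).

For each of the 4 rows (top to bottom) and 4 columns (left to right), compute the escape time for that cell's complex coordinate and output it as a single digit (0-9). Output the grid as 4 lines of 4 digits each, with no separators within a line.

Answer: 1359
1999
1359
1233

Derivation:
(row=0, col=0): c = -2.0000 + 0.4900i → escape time 1
(row=0, col=1): c = -1.4467 + 0.4900i → escape time 3
(row=0, col=2): c = -0.8933 + 0.4900i → escape time 5
(row=0, col=3): c = -0.3400 + 0.4900i → escape time 9
(row=1, col=0): c = -2.0000 + -0.0733i → escape time 1
(row=1, col=1): c = -1.4467 + -0.0733i → escape time 9
(row=1, col=2): c = -0.8933 + -0.0733i → escape time 9
(row=1, col=3): c = -0.3400 + -0.0733i → escape time 9
(row=2, col=0): c = -2.0000 + -0.6367i → escape time 1
(row=2, col=1): c = -1.4467 + -0.6367i → escape time 3
(row=2, col=2): c = -0.8933 + -0.6367i → escape time 5
(row=2, col=3): c = -0.3400 + -0.6367i → escape time 9
(row=3, col=0): c = -2.0000 + -1.2000i → escape time 1
(row=3, col=1): c = -1.4467 + -1.2000i → escape time 2
(row=3, col=2): c = -0.8933 + -1.2000i → escape time 3
(row=3, col=3): c = -0.3400 + -1.2000i → escape time 3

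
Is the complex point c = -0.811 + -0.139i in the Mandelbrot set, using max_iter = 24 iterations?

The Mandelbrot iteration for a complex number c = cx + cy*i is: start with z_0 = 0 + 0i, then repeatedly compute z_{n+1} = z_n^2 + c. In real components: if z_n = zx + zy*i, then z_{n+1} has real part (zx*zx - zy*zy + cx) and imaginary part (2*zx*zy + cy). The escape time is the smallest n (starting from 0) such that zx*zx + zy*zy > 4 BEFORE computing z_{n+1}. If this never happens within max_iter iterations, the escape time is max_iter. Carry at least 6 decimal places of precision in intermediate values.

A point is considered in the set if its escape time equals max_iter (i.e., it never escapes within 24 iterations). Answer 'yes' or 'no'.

Answer: yes

Derivation:
z_0 = 0 + 0i, c = -0.8110 + -0.1390i
Iter 1: z = -0.8110 + -0.1390i, |z|^2 = 0.6770
Iter 2: z = -0.1726 + 0.0865i, |z|^2 = 0.0373
Iter 3: z = -0.7887 + -0.1688i, |z|^2 = 0.6505
Iter 4: z = -0.2175 + 0.1273i, |z|^2 = 0.0635
Iter 5: z = -0.7799 + -0.1944i, |z|^2 = 0.6461
Iter 6: z = -0.2405 + 0.1642i, |z|^2 = 0.0848
Iter 7: z = -0.7801 + -0.2180i, |z|^2 = 0.6561
Iter 8: z = -0.2499 + 0.2011i, |z|^2 = 0.1029
Iter 9: z = -0.7890 + -0.2395i, |z|^2 = 0.6799
Iter 10: z = -0.2459 + 0.2390i, |z|^2 = 0.1176
Iter 11: z = -0.8076 + -0.2565i, |z|^2 = 0.7181
Iter 12: z = -0.2245 + 0.2754i, |z|^2 = 0.1262
Iter 13: z = -0.8364 + -0.2626i, |z|^2 = 0.7686
Iter 14: z = -0.1804 + 0.3004i, |z|^2 = 0.1228
Iter 15: z = -0.8687 + -0.2474i, |z|^2 = 0.8158
Iter 16: z = -0.1176 + 0.2908i, |z|^2 = 0.0984
Iter 17: z = -0.8817 + -0.2074i, |z|^2 = 0.8204
Iter 18: z = -0.0766 + 0.2267i, |z|^2 = 0.0573
Iter 19: z = -0.8565 + -0.1737i, |z|^2 = 0.7638
Iter 20: z = -0.1075 + 0.1586i, |z|^2 = 0.0367
Iter 21: z = -0.8246 + -0.1731i, |z|^2 = 0.7099
Iter 22: z = -0.1610 + 0.1465i, |z|^2 = 0.0474
Iter 23: z = -0.8065 + -0.1862i, |z|^2 = 0.6852
Did not escape in 24 iterations → in set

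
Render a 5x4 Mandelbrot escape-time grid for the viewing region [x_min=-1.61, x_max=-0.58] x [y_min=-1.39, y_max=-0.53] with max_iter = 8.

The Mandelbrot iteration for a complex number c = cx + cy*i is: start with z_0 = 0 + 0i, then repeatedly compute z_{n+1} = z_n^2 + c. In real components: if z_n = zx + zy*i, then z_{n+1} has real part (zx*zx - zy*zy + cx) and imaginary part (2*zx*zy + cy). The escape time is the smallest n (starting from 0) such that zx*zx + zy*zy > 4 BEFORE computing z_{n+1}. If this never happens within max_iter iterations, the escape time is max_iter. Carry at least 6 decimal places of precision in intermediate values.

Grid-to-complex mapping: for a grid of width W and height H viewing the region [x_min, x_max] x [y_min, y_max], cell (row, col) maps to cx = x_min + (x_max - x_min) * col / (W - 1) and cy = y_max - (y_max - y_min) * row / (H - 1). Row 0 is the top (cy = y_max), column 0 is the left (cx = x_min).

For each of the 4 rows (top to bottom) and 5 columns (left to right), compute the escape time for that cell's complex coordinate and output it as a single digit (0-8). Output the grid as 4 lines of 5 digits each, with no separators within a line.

(row=0, col=0): c = -1.6100 + -0.5300i → escape time 3
(row=0, col=1): c = -1.3525 + -0.5300i → escape time 3
(row=0, col=2): c = -1.0950 + -0.5300i → escape time 5
(row=0, col=3): c = -0.8375 + -0.5300i → escape time 5
(row=0, col=4): c = -0.5800 + -0.5300i → escape time 8
(row=1, col=0): c = -1.6100 + -0.8167i → escape time 3
(row=1, col=1): c = -1.3525 + -0.8167i → escape time 3
(row=1, col=2): c = -1.0950 + -0.8167i → escape time 3
(row=1, col=3): c = -0.8375 + -0.8167i → escape time 4
(row=1, col=4): c = -0.5800 + -0.8167i → escape time 4
(row=2, col=0): c = -1.6100 + -1.1033i → escape time 2
(row=2, col=1): c = -1.3525 + -1.1033i → escape time 2
(row=2, col=2): c = -1.0950 + -1.1033i → escape time 3
(row=2, col=3): c = -0.8375 + -1.1033i → escape time 3
(row=2, col=4): c = -0.5800 + -1.1033i → escape time 3
(row=3, col=0): c = -1.6100 + -1.3900i → escape time 1
(row=3, col=1): c = -1.3525 + -1.3900i → escape time 2
(row=3, col=2): c = -1.0950 + -1.3900i → escape time 2
(row=3, col=3): c = -0.8375 + -1.3900i → escape time 2
(row=3, col=4): c = -0.5800 + -1.3900i → escape time 2

Answer: 33558
33344
22333
12222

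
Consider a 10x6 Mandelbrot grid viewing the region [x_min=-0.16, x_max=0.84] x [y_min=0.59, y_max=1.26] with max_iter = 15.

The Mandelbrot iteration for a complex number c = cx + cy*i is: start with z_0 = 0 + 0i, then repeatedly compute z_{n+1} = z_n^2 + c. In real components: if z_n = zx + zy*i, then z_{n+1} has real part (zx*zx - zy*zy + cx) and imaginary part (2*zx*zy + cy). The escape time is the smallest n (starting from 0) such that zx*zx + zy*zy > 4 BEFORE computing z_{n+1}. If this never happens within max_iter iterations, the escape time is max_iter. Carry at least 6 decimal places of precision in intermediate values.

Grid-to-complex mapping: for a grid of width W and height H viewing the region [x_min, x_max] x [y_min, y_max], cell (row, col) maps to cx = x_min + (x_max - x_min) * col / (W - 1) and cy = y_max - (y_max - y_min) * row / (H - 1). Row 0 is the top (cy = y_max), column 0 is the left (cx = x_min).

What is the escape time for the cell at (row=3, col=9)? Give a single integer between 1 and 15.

Answer: 2

Derivation:
z_0 = 0 + 0i, c = 0.8400 + 0.8580i
Iter 1: z = 0.8400 + 0.8580i, |z|^2 = 1.4418
Iter 2: z = 0.8094 + 2.2994i, |z|^2 = 5.9426
Escaped at iteration 2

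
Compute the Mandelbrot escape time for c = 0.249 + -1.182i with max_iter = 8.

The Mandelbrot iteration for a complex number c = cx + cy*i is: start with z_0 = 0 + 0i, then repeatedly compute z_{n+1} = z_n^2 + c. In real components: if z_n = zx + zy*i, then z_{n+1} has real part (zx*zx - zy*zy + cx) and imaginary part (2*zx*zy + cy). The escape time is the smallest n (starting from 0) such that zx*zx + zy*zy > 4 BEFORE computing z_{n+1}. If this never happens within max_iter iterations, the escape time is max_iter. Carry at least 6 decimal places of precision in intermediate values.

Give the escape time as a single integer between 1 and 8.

z_0 = 0 + 0i, c = 0.2490 + -1.1820i
Iter 1: z = 0.2490 + -1.1820i, |z|^2 = 1.4591
Iter 2: z = -1.0861 + -1.7706i, |z|^2 = 4.3148
Escaped at iteration 2

Answer: 2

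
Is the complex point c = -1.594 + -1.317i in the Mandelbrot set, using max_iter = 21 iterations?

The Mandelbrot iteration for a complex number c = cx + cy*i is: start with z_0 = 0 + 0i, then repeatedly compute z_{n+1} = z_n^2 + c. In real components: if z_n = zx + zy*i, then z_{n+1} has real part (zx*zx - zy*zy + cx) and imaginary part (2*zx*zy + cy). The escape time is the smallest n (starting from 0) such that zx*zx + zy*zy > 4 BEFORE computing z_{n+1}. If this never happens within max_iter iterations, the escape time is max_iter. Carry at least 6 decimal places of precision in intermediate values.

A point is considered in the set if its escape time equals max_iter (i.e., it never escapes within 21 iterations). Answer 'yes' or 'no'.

Answer: no

Derivation:
z_0 = 0 + 0i, c = -1.5940 + -1.3170i
Iter 1: z = -1.5940 + -1.3170i, |z|^2 = 4.2753
Escaped at iteration 1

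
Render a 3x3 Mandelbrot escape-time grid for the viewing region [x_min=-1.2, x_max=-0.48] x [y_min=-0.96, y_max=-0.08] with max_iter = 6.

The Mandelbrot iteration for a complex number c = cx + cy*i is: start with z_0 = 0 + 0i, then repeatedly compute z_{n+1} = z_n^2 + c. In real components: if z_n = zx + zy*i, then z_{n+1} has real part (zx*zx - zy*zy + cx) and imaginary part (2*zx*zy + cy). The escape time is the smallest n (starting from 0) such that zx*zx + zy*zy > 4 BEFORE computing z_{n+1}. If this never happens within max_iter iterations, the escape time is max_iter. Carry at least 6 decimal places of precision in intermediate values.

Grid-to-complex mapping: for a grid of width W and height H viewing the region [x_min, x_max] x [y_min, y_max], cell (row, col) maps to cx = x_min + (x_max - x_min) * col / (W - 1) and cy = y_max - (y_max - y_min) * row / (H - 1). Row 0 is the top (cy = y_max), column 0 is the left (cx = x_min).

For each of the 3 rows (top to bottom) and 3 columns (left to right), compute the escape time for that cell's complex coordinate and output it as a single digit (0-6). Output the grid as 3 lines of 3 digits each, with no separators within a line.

(row=0, col=0): c = -1.2000 + -0.0800i → escape time 6
(row=0, col=1): c = -0.8400 + -0.0800i → escape time 6
(row=0, col=2): c = -0.4800 + -0.0800i → escape time 6
(row=1, col=0): c = -1.2000 + -0.5200i → escape time 4
(row=1, col=1): c = -0.8400 + -0.5200i → escape time 6
(row=1, col=2): c = -0.4800 + -0.5200i → escape time 6
(row=2, col=0): c = -1.2000 + -0.9600i → escape time 3
(row=2, col=1): c = -0.8400 + -0.9600i → escape time 3
(row=2, col=2): c = -0.4800 + -0.9600i → escape time 4

Answer: 666
466
334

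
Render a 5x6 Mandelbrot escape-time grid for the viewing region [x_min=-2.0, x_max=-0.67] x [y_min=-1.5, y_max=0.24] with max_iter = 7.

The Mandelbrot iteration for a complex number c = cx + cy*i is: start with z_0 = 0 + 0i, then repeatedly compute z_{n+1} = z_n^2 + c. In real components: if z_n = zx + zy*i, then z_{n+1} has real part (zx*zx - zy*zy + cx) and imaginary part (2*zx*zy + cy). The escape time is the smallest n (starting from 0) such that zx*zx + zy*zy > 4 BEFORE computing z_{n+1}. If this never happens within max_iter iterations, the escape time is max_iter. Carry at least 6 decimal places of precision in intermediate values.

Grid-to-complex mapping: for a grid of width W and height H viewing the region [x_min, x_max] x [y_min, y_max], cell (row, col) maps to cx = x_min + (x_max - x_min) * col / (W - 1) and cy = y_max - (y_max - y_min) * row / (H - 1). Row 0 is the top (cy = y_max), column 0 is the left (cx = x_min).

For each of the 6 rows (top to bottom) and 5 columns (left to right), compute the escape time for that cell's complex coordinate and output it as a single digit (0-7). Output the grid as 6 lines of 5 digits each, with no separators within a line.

(row=0, col=0): c = -2.0000 + 0.2400i → escape time 1
(row=0, col=1): c = -1.6675 + 0.2400i → escape time 4
(row=0, col=2): c = -1.3350 + 0.2400i → escape time 7
(row=0, col=3): c = -1.0025 + 0.2400i → escape time 7
(row=0, col=4): c = -0.6700 + 0.2400i → escape time 7
(row=1, col=0): c = -2.0000 + -0.1080i → escape time 1
(row=1, col=1): c = -1.6675 + -0.1080i → escape time 6
(row=1, col=2): c = -1.3350 + -0.1080i → escape time 7
(row=1, col=3): c = -1.0025 + -0.1080i → escape time 7
(row=1, col=4): c = -0.6700 + -0.1080i → escape time 7
(row=2, col=0): c = -2.0000 + -0.4560i → escape time 1
(row=2, col=1): c = -1.6675 + -0.4560i → escape time 3
(row=2, col=2): c = -1.3350 + -0.4560i → escape time 4
(row=2, col=3): c = -1.0025 + -0.4560i → escape time 5
(row=2, col=4): c = -0.6700 + -0.4560i → escape time 7
(row=3, col=0): c = -2.0000 + -0.8040i → escape time 1
(row=3, col=1): c = -1.6675 + -0.8040i → escape time 3
(row=3, col=2): c = -1.3350 + -0.8040i → escape time 3
(row=3, col=3): c = -1.0025 + -0.8040i → escape time 3
(row=3, col=4): c = -0.6700 + -0.8040i → escape time 4
(row=4, col=0): c = -2.0000 + -1.1520i → escape time 1
(row=4, col=1): c = -1.6675 + -1.1520i → escape time 1
(row=4, col=2): c = -1.3350 + -1.1520i → escape time 2
(row=4, col=3): c = -1.0025 + -1.1520i → escape time 3
(row=4, col=4): c = -0.6700 + -1.1520i → escape time 3
(row=5, col=0): c = -2.0000 + -1.5000i → escape time 1
(row=5, col=1): c = -1.6675 + -1.5000i → escape time 1
(row=5, col=2): c = -1.3350 + -1.5000i → escape time 1
(row=5, col=3): c = -1.0025 + -1.5000i → escape time 2
(row=5, col=4): c = -0.6700 + -1.5000i → escape time 2

Answer: 14777
16777
13457
13334
11233
11122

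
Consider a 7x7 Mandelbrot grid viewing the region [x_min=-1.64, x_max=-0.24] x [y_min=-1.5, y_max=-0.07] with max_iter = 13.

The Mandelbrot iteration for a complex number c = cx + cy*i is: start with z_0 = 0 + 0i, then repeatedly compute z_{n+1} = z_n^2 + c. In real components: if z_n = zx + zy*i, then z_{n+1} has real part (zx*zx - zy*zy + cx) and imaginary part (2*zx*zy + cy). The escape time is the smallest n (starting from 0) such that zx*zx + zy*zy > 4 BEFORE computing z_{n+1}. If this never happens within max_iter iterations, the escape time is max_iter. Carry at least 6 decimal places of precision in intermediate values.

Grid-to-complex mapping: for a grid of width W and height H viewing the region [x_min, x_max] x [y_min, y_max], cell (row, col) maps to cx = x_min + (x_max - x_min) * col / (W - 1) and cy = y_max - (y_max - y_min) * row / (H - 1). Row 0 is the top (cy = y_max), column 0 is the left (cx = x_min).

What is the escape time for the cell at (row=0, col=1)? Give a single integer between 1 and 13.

z_0 = 0 + 0i, c = -1.4067 + -0.0700i
Iter 1: z = -1.4067 + -0.0700i, |z|^2 = 1.9836
Iter 2: z = 0.5671 + 0.1269i, |z|^2 = 0.3378
Iter 3: z = -1.1011 + 0.0740i, |z|^2 = 1.2180
Iter 4: z = -0.1997 + -0.2329i, |z|^2 = 0.0941
Iter 5: z = -1.4211 + 0.0230i, |z|^2 = 2.0199
Iter 6: z = 0.6122 + -0.1354i, |z|^2 = 0.3931
Iter 7: z = -1.0502 + -0.2358i, |z|^2 = 1.1585
Iter 8: z = -0.3593 + 0.4252i, |z|^2 = 0.3099
Iter 9: z = -1.4584 + -0.3756i, |z|^2 = 2.2680
Iter 10: z = 0.5792 + 1.0255i, |z|^2 = 1.3871
Iter 11: z = -2.1229 + 1.1179i, |z|^2 = 5.7564
Escaped at iteration 11

Answer: 11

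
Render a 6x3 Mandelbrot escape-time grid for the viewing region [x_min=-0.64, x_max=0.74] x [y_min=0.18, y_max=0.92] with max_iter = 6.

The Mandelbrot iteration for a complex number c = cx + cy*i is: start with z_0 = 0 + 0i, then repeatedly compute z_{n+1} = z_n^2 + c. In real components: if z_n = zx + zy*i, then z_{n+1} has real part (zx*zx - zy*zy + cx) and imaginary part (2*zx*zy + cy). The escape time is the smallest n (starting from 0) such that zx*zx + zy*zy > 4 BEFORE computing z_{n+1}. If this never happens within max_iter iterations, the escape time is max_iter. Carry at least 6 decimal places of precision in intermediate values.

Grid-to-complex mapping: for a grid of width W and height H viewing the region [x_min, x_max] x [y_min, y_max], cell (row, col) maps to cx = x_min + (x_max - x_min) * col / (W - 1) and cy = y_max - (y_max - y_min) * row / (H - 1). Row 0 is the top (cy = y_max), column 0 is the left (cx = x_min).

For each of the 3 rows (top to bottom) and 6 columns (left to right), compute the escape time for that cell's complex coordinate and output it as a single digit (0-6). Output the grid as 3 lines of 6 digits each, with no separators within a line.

Answer: 456432
666653
666663

Derivation:
(row=0, col=0): c = -0.6400 + 0.9200i → escape time 4
(row=0, col=1): c = -0.3640 + 0.9200i → escape time 5
(row=0, col=2): c = -0.0880 + 0.9200i → escape time 6
(row=0, col=3): c = 0.1880 + 0.9200i → escape time 4
(row=0, col=4): c = 0.4640 + 0.9200i → escape time 3
(row=0, col=5): c = 0.7400 + 0.9200i → escape time 2
(row=1, col=0): c = -0.6400 + 0.5500i → escape time 6
(row=1, col=1): c = -0.3640 + 0.5500i → escape time 6
(row=1, col=2): c = -0.0880 + 0.5500i → escape time 6
(row=1, col=3): c = 0.1880 + 0.5500i → escape time 6
(row=1, col=4): c = 0.4640 + 0.5500i → escape time 5
(row=1, col=5): c = 0.7400 + 0.5500i → escape time 3
(row=2, col=0): c = -0.6400 + 0.1800i → escape time 6
(row=2, col=1): c = -0.3640 + 0.1800i → escape time 6
(row=2, col=2): c = -0.0880 + 0.1800i → escape time 6
(row=2, col=3): c = 0.1880 + 0.1800i → escape time 6
(row=2, col=4): c = 0.4640 + 0.1800i → escape time 6
(row=2, col=5): c = 0.7400 + 0.1800i → escape time 3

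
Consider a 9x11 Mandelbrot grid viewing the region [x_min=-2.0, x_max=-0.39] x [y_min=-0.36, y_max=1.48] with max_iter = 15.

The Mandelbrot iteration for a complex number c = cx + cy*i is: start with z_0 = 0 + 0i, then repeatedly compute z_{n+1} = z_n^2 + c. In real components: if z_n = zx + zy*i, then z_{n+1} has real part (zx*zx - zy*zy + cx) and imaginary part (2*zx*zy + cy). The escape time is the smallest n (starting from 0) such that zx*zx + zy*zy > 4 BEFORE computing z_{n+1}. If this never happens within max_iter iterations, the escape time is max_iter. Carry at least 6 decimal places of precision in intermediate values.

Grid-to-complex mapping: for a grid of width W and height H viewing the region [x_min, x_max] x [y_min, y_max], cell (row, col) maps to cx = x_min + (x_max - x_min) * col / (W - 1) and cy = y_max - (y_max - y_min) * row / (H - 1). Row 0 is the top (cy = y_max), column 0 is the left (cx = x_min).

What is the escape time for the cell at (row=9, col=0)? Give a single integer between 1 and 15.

z_0 = 0 + 0i, c = -2.0000 + -0.1760i
Iter 1: z = -2.0000 + -0.1760i, |z|^2 = 4.0310
Escaped at iteration 1

Answer: 1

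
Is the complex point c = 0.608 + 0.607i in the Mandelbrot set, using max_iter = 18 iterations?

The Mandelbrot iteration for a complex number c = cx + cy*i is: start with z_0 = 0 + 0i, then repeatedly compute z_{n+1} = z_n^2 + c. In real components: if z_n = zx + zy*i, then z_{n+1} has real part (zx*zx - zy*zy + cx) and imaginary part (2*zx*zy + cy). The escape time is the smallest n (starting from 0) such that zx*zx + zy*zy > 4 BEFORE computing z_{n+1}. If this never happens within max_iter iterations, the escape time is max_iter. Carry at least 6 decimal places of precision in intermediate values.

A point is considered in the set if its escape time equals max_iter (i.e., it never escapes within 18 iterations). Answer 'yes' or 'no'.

z_0 = 0 + 0i, c = 0.6080 + 0.6070i
Iter 1: z = 0.6080 + 0.6070i, |z|^2 = 0.7381
Iter 2: z = 0.6092 + 1.3451i, |z|^2 = 2.1805
Iter 3: z = -0.8302 + 2.2459i, |z|^2 = 5.7334
Escaped at iteration 3

Answer: no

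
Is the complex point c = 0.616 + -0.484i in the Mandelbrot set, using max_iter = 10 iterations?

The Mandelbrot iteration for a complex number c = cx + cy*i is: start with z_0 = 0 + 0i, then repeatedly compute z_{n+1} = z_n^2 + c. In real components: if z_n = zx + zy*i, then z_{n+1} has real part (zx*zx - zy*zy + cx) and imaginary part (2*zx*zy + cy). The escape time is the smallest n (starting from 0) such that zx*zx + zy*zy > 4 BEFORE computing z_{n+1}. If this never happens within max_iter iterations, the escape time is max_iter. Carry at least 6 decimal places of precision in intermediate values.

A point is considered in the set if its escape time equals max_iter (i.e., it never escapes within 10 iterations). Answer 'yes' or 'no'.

z_0 = 0 + 0i, c = 0.6160 + -0.4840i
Iter 1: z = 0.6160 + -0.4840i, |z|^2 = 0.6137
Iter 2: z = 0.7612 + -1.0803i, |z|^2 = 1.7464
Iter 3: z = 0.0284 + -2.1286i, |z|^2 = 4.5319
Escaped at iteration 3

Answer: no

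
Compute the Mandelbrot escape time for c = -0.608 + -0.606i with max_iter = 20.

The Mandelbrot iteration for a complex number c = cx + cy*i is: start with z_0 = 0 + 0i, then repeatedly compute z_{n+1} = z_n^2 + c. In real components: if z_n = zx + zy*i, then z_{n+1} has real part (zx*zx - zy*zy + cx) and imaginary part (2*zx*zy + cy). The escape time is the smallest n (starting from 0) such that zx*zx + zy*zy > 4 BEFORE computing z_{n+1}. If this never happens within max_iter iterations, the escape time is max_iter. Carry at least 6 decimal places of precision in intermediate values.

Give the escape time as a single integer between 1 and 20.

Answer: 20

Derivation:
z_0 = 0 + 0i, c = -0.6080 + -0.6060i
Iter 1: z = -0.6080 + -0.6060i, |z|^2 = 0.7369
Iter 2: z = -0.6056 + 0.1309i, |z|^2 = 0.3839
Iter 3: z = -0.2584 + -0.7645i, |z|^2 = 0.6513
Iter 4: z = -1.1257 + -0.2109i, |z|^2 = 1.3117
Iter 5: z = 0.6148 + -0.1312i, |z|^2 = 0.3952
Iter 6: z = -0.2472 + -0.7674i, |z|^2 = 0.6500
Iter 7: z = -1.1358 + -0.2266i, |z|^2 = 1.3413
Iter 8: z = 0.6306 + -0.0914i, |z|^2 = 0.4060
Iter 9: z = -0.2187 + -0.7212i, |z|^2 = 0.5680
Iter 10: z = -1.0804 + -0.2906i, |z|^2 = 1.2516
Iter 11: z = 0.4748 + 0.0218i, |z|^2 = 0.2259
Iter 12: z = -0.3830 + -0.5853i, |z|^2 = 0.4893
Iter 13: z = -0.8038 + -0.1576i, |z|^2 = 0.6710
Iter 14: z = 0.0133 + -0.3526i, |z|^2 = 0.1245
Iter 15: z = -0.7321 + -0.6154i, |z|^2 = 0.9147
Iter 16: z = -0.4506 + 0.2951i, |z|^2 = 0.2902
Iter 17: z = -0.4920 + -0.8720i, |z|^2 = 1.0024
Iter 18: z = -1.1263 + 0.2520i, |z|^2 = 1.3320
Iter 19: z = 0.5969 + -1.1737i, |z|^2 = 1.7338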